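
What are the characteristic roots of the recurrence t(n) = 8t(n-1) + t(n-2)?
Substitute t(n) = rⁿ and divide through by rⁿ⁻²: r² - 8r - 1 = 0
Discriminant: 8² + 4·1 = 68, not a perfect square, so by the quadratic formula r = (8 ± √68)/2.
General solution: t(n) = A·r₁ⁿ + B·r₂ⁿ where r₁,r₂ = (8 ± √68)/2

Characteristic: r² - 8r - 1 = 0, Roots: r = (8 ± √68)/2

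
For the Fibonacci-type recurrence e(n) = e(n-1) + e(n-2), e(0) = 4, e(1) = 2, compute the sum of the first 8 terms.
Computing the sequence terms: 4, 2, 6, 8, 14, 22, 36, 58
Adding these values together:

150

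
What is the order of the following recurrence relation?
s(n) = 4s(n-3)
The order is the largest lag k for which s(n-k) appears. Here the deepest term is s(n-3), so the order is 3.

Order 3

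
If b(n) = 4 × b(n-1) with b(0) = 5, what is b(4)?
Computing step by step:
b(0) = 5
b(1) = 4 × 5 = 20
b(2) = 4 × 20 = 80
b(3) = 4 × 80 = 320
b(4) = 4 × 320 = 1280

1280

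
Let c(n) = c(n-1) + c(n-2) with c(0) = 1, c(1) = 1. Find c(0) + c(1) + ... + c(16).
Computing the sequence terms: 1, 1, 2, 3, 5, 8, 13, 21, 34, 55, 89, 144, 233, 377, 610, 987, 1597
Adding these values together:

4180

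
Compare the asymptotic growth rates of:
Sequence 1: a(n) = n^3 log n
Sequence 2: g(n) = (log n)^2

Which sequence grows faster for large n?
Comparing growth rates:
Growth-rate hierarchy: log n ≺ any polynomial ≺ any exponential cⁿ (c>1) ≺ n! ≺ nⁿ.
polynomial degree 3 (with log factor) dominates polylogarithmic (log n)^2 asymptotically.

a(n) grows faster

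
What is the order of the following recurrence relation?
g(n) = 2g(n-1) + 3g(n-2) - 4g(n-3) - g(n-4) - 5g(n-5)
The order is the largest lag k for which g(n-k) appears. Here the deepest term is g(n-5), so the order is 5.

Order 5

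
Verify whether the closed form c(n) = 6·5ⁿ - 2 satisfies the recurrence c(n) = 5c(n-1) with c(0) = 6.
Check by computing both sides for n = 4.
From the recurrence with c(0) = 6:
  c(0) = 6, c(1) = 30, c(2) = 150, c(3) = 750, c(4) = 3750
  so the recurrence gives c(4) = 3750.
From the proposed closed form c(n) = 6·5ⁿ - 2:
  c(4) = 3748.
The recurrence gives 3750 but the closed form gives 3748, so the closed form does not satisfy the recurrence.

No, the closed form is incorrect.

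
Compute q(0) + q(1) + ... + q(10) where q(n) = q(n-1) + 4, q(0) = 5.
Computing the sequence terms: 5, 9, 13, 17, 21, 25, 29, 33, 37, 41, 45
Adding these values together:

275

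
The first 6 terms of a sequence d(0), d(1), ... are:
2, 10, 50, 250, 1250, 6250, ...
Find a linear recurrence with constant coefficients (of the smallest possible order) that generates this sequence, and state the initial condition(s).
Look for the lowest-order linear relation among consecutive terms.
Observation: each term is 5× the previous.
Check at n=2: 5·10 = 50. ✓

d(n) = 5 × d(n-1), d(0) = 2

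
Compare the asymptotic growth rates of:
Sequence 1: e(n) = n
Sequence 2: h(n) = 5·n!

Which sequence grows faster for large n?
Comparing growth rates:
Growth-rate hierarchy: log n ≺ any polynomial ≺ any exponential cⁿ (c>1) ≺ n! ≺ nⁿ.
factorial dominates polynomial degree 1 asymptotically.

h(n) grows faster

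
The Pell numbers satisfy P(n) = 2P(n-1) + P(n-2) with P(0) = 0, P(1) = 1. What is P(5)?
Computing the sequence terms:
0, 1, 2, 5, 12, 29

29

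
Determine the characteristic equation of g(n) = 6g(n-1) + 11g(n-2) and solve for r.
Substitute g(n) = rⁿ and divide through by rⁿ⁻²: r² - 6r - 11 = 0
Discriminant: 6² + 4·11 = 80, not a perfect square, so by the quadratic formula r = (6 ± √80)/2.
General solution: g(n) = A·r₁ⁿ + B·r₂ⁿ where r₁,r₂ = (6 ± √80)/2

Characteristic: r² - 6r - 11 = 0, Roots: r = (6 ± √80)/2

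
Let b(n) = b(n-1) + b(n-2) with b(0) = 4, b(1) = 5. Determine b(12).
Computing the sequence terms:
4, 5, 9, 14, 23, 37, 60, 97, 157, 254, 411, 665, 1076

1076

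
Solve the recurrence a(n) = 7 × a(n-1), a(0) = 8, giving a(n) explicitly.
Recurrence: a(n) = 7 × a(n-1), initial: a(0) = 8.
Each term is 7 times the previous, so this is geometric with ratio 7. After n steps: a(n) = a(0)·7ⁿ = 8·7ⁿ.

a(n) = 8·7ⁿ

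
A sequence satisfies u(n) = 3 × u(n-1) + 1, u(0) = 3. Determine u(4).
Computing step by step:
u(0) = 3
u(1) = 3 × 3 + 1 = 10
u(2) = 3 × 10 + 1 = 31
u(3) = 3 × 31 + 1 = 94
u(4) = 3 × 94 + 1 = 283

283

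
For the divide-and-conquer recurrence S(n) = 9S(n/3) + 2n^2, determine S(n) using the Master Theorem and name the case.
Master Theorem template: S(n) = a·S(n/b) + f(n).
Here: a=9, b=3, f(n)=2n^2
Compute log_b(a) = log_3(9) = 2.
f(n) = 2n^2 = Θ(n^2). Case 2: S(n) = Θ(n^2 log n).

Case 2: S(n) = Θ(n^2 log n)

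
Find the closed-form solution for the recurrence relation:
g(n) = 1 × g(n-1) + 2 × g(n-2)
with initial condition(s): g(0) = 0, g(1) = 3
Recurrence: g(n) = 1 × g(n-1) + 2 × g(n-2), initial: g(0) = 0, g(1) = 3.
Characteristic equation: r² - 1r - 2 = 0, which factors as (r - 2)(r + 1) = 0, so r = 2, -1. General solution g(n) = A·2ⁿ + B·(-1)ⁿ. From g(0) = 0: A + B = 0. From g(1) = 3: 2A - 1B = 3. Solving gives A = 1, B = -1.

g(n) = 2ⁿ - (-1)ⁿ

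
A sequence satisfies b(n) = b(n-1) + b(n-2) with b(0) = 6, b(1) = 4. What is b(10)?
Computing the sequence terms:
6, 4, 10, 14, 24, 38, 62, 100, 162, 262, 424

424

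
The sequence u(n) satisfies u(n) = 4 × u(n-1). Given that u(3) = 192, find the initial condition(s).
In general u(n) = 4ⁿ · u(0). At n = 3: u(0) = u(3) / 4^3 = 192 / 64 = 3.

u(0) = 3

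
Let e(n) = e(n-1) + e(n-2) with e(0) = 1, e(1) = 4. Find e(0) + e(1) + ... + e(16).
Computing the sequence terms: 1, 4, 5, 9, 14, 23, 37, 60, 97, 157, 254, 411, 665, 1076, 1741, 2817, 4558
Adding these values together:

11929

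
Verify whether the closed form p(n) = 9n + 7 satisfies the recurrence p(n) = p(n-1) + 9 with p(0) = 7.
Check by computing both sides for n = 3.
From the recurrence with p(0) = 7:
  p(0) = 7, p(1) = 16, p(2) = 25, p(3) = 34
  so the recurrence gives p(3) = 34.
From the proposed closed form p(n) = 9n + 7:
  p(3) = 34.
Both sides give 34 at n = 3, and the initial condition(s) match, so the closed form is consistent.

Yes, the closed form is correct.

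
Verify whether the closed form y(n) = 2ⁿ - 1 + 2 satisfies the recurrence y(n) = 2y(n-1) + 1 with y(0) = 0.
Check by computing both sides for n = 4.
From the recurrence with y(0) = 0:
  y(0) = 0, y(1) = 1, y(2) = 3, y(3) = 7, y(4) = 15
  so the recurrence gives y(4) = 15.
From the proposed closed form y(n) = 2ⁿ - 1 + 2:
  y(4) = 17.
The recurrence gives 15 but the closed form gives 17, so the closed form does not satisfy the recurrence.

No, the closed form is incorrect.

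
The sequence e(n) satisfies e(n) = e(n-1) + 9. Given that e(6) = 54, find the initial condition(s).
e(6) = e(0) + 6·9, so e(0) = 54 - 54 = 0.

e(0) = 0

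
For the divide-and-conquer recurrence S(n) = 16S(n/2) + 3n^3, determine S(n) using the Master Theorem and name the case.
Master Theorem template: S(n) = a·S(n/b) + f(n).
Here: a=16, b=2, f(n)=3n^3
Compute log_b(a) = log_2(16) = 4.
f(n) = 3n^3 = O(n^(4-ε)) with ε = 1. Case 1: S(n) = Θ(n^log_b(a)) = Θ(n^4).

Case 1: S(n) = Θ(n^4)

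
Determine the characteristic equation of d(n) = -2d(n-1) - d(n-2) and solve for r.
Substitute d(n) = rⁿ and divide through by rⁿ⁻²: r² + 2r + 1 = 0
Factor: (r + 1)² = 0, so r = -1 (double root).
General solution: d(n) = (A + Bn)·(-1)ⁿ

Characteristic: r² + 2r + 1 = 0, Roots: r = -1 (double root)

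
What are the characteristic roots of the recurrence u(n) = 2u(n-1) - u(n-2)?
Substitute u(n) = rⁿ and divide through by rⁿ⁻²: r² - 2r + 1 = 0
Factor: (r - 1)² = 0, so r = 1 (double root).
General solution: u(n) = (A + Bn)·1ⁿ

Characteristic: r² - 2r + 1 = 0, Roots: r = 1 (double root)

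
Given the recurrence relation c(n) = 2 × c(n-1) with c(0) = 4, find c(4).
Computing step by step:
c(0) = 4
c(1) = 2 × 4 = 8
c(2) = 2 × 8 = 16
c(3) = 2 × 16 = 32
c(4) = 2 × 32 = 64

64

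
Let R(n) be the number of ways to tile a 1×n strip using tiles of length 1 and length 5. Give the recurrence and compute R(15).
Condition on the last tile: it has length 1 (leaving a 1×(n-1) strip) or length 5 (leaving a 1×(n-5) strip), so R(n) = R(n-1) + R(n-5) (order-5 linear recurrence).
For 0 ≤ i < 5 only unit tiles fit, so R(i) = 1.
Iterating the recurrence: R(5) = 2, R(6) = 3, R(7) = 4, R(8) = 5, R(9) = 6, R(10) = 8, R(11) = 11, R(12) = 15, R(13) = 20, R(14) = 26, R(15) = 34.

R(n) = R(n-1) + R(n-5), with R(i) = 1 for 0 ≤ i < 5; R(15) = 34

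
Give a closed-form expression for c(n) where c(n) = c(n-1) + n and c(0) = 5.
Recurrence: c(n) = c(n-1) + n, initial: c(0) = 5.
Telescoping: c(n) = c(0) + Σᵢ₌₁ⁿ i = 5 + n(n+1)/2.

c(n) = n(n+1)/2 + 5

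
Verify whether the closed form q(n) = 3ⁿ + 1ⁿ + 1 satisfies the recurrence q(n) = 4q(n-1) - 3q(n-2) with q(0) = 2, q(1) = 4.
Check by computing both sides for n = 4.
From the recurrence with q(0) = 2, q(1) = 4:
  q(0) = 2, q(1) = 4, q(2) = 10, q(3) = 28, q(4) = 82
  so the recurrence gives q(4) = 82.
From the proposed closed form q(n) = 3ⁿ + 1ⁿ + 1:
  q(4) = 83.
The recurrence gives 82 but the closed form gives 83, so the closed form does not satisfy the recurrence.

No, the closed form is incorrect.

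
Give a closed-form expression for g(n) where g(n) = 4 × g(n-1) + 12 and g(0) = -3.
Recurrence: g(n) = 4 × g(n-1) + 12, initial: g(0) = -3.
Try g(n) = A·4ⁿ + C. Substituting: A·4ⁿ + C = 4(A·4ⁿ⁻¹ + C) + 12 = A·4ⁿ + 4C + 12, so C = 4C + 12, giving C = -4. Then g(0) = A - 4 = -3 gives A = 1.

g(n) = 4ⁿ - 4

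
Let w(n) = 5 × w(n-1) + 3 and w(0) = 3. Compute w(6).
Computing step by step:
w(0) = 3
w(1) = 5 × 3 + 3 = 18
w(2) = 5 × 18 + 3 = 93
w(3) = 5 × 93 + 3 = 468
w(4) = 5 × 468 + 3 = 2343
w(5) = 5 × 2343 + 3 = 11718
w(6) = 5 × 11718 + 3 = 58593

58593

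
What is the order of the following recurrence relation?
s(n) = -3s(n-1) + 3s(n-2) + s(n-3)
The order is the largest lag k for which s(n-k) appears. Here the deepest term is s(n-3), so the order is 3.

Order 3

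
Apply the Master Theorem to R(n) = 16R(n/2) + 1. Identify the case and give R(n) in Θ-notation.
Master Theorem template: R(n) = a·R(n/b) + f(n).
Here: a=16, b=2, f(n)=1
Compute log_b(a) = log_2(16) = 4.
f(n) = 1 = O(n^(4-ε)) with ε = 4. Case 1: R(n) = Θ(n^log_b(a)) = Θ(n^4).

Case 1: R(n) = Θ(n^4)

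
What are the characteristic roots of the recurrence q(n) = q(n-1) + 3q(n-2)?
Substitute q(n) = rⁿ and divide through by rⁿ⁻²: r² - r - 3 = 0
Discriminant: 1² + 4·3 = 13, not a perfect square, so by the quadratic formula r = (1 ± √13)/2.
General solution: q(n) = A·r₁ⁿ + B·r₂ⁿ where r₁,r₂ = (1 ± √13)/2

Characteristic: r² - r - 3 = 0, Roots: r = (1 ± √13)/2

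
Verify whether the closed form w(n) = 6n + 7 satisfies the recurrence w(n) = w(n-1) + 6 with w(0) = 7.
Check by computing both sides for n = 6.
From the recurrence with w(0) = 7:
  w(0) = 7, w(1) = 13, w(2) = 19, w(3) = 25, w(4) = 31, w(5) = 37, w(6) = 43
  so the recurrence gives w(6) = 43.
From the proposed closed form w(n) = 6n + 7:
  w(6) = 43.
Both sides give 43 at n = 6, and the initial condition(s) match, so the closed form is consistent.

Yes, the closed form is correct.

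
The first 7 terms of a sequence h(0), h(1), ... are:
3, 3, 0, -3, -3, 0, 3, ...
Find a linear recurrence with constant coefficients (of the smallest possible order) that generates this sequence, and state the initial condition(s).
Look for the lowest-order linear relation among consecutive terms.
Observation: h(n) - 1·h(n-1) - (-1)·h(n-2) = 0 holds for the shown terms, and no order-1 relation h(n) = α·h(n-1) + β fits.
Check at n=3: 1·0 + (-1)·3 = -3. ✓

h(n) = h(n-1) - h(n-2), h(0) = 3, h(1) = 3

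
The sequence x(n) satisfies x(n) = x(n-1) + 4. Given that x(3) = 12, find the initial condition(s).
x(3) = x(0) + 3·4, so x(0) = 12 - 12 = 0.

x(0) = 0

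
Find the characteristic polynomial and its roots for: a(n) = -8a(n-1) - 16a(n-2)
Substitute a(n) = rⁿ and divide through by rⁿ⁻²: r² + 8r + 16 = 0
Factor: (r + 4)² = 0, so r = -4 (double root).
General solution: a(n) = (A + Bn)·(-4)ⁿ

Characteristic: r² + 8r + 16 = 0, Roots: r = -4 (double root)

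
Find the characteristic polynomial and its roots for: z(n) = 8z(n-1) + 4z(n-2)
Substitute z(n) = rⁿ and divide through by rⁿ⁻²: r² - 8r - 4 = 0
Discriminant: 8² + 4·4 = 80, not a perfect square, so by the quadratic formula r = (8 ± √80)/2.
General solution: z(n) = A·r₁ⁿ + B·r₂ⁿ where r₁,r₂ = (8 ± √80)/2

Characteristic: r² - 8r - 4 = 0, Roots: r = (8 ± √80)/2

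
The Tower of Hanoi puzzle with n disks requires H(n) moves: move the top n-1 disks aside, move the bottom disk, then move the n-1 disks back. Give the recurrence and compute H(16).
Moving n disks = move the top n-1 disks aside (H(n-1) moves) + move the largest disk (1 move) + move the n-1 disks back on top (H(n-1) moves), so H(n) = 2H(n-1) + 1, with H(1) = 1 (a single disk takes one move).
First terms: 1, 3, 7, 15, 31, 63, … — each is one less than a power of 2. Indeed H(n) + 1 = 2(H(n-1) + 1) with H(1) + 1 = 2, so H(n) + 1 = 2ⁿ and H(n) = 2ⁿ - 1.
Hence H(16) = 2^16 - 1 = 65536 - 1 = 65535.

H(n) = 2H(n-1) + 1, H(1) = 1; H(16) = 65535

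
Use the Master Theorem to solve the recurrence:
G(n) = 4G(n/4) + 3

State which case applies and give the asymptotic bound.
Master Theorem template: G(n) = a·G(n/b) + f(n).
Here: a=4, b=4, f(n)=3
Compute log_b(a) = log_4(4) = 1.
f(n) = 3 = O(n^(1-ε)) with ε = 1. Case 1: G(n) = Θ(n^log_b(a)) = Θ(n).

Case 1: G(n) = Θ(n)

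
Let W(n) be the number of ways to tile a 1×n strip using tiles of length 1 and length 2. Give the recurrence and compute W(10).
Condition on the last tile: it has length 1 (leaving a 1×(n-1) strip) or length 2 (leaving a 1×(n-2) strip), so W(n) = W(n-1) + W(n-2) (order-2 linear recurrence).
For 0 ≤ i < 2 only unit tiles fit, so W(i) = 1.
Iterating the recurrence: W(2) = 2, W(3) = 3, W(4) = 5, W(5) = 8, W(6) = 13, W(7) = 21, W(8) = 34, W(9) = 55, W(10) = 89.

W(n) = W(n-1) + W(n-2), with W(i) = 1 for 0 ≤ i < 2; W(10) = 89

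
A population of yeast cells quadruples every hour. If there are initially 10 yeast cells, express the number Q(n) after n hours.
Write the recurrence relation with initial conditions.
Each hour multiplies the count by 4, so the count after n hours depends only on the count after n-1 hours: Q(n) = 4 × Q(n-1). The starting count gives Q(0) = 10.
Unrolling n times gives the closed form Q(n) = 10 × 4ⁿ.

Q(n) = 4 × Q(n-1), Q(0) = 10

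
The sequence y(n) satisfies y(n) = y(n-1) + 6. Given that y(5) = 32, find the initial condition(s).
y(5) = y(0) + 5·6, so y(0) = 32 - 30 = 2.

y(0) = 2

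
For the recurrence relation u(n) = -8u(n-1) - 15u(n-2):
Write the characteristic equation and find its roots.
Substitute u(n) = rⁿ and divide through by rⁿ⁻²: r² + 8r + 15 = 0
Factor: (r + 5)(r + 3) = 0, so r = -5, -3.
General solution: u(n) = A·(-5)ⁿ + B·(-3)ⁿ

Characteristic: r² + 8r + 15 = 0, Roots: r = -5, -3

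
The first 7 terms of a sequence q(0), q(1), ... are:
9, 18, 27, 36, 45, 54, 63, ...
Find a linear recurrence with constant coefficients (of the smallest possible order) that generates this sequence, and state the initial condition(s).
Look for the lowest-order linear relation among consecutive terms.
Observation: consecutive differences are constant (= 9).
Check at n=2: 1·18 + 9 = 27. ✓

q(n) = q(n-1) + 9, q(0) = 9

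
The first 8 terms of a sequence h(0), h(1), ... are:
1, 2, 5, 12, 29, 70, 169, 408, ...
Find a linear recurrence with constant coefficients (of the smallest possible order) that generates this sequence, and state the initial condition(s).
Look for the lowest-order linear relation among consecutive terms.
Observation: h(n) - 2·h(n-1) - (1)·h(n-2) = 0 holds for the shown terms, and no order-1 relation h(n) = α·h(n-1) + β fits.
Check at n=3: 2·5 + (1)·2 = 12. ✓

h(n) = 2h(n-1) + h(n-2), h(0) = 1, h(1) = 2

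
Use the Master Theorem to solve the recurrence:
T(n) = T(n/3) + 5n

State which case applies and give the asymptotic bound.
Master Theorem template: T(n) = a·T(n/b) + f(n).
Here: a=1, b=3, f(n)=5n
Compute log_b(a) = log_3(1) = 0.
f(n) = 5n = Ω(n^(0+ε)) with ε = 1, and the regularity condition holds (a·f(n/b) = (a/b^1)·f(n) with a/b^1 = 3^-1 < 1). Case 3: T(n) = Θ(f(n)) = Θ(n).

Case 3: T(n) = Θ(n)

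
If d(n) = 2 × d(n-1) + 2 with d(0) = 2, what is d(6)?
Computing step by step:
d(0) = 2
d(1) = 2 × 2 + 2 = 6
d(2) = 2 × 6 + 2 = 14
d(3) = 2 × 14 + 2 = 30
d(4) = 2 × 30 + 2 = 62
d(5) = 2 × 62 + 2 = 126
d(6) = 2 × 126 + 2 = 254

254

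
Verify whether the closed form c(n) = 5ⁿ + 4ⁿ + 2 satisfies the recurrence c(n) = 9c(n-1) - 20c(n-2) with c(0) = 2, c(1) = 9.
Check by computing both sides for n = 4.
From the recurrence with c(0) = 2, c(1) = 9:
  c(0) = 2, c(1) = 9, c(2) = 41, c(3) = 189, c(4) = 881
  so the recurrence gives c(4) = 881.
From the proposed closed form c(n) = 5ⁿ + 4ⁿ + 2:
  c(4) = 883.
The recurrence gives 881 but the closed form gives 883, so the closed form does not satisfy the recurrence.

No, the closed form is incorrect.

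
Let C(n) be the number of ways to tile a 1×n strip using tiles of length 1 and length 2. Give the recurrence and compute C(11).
Condition on the last tile: it has length 1 (leaving a 1×(n-1) strip) or length 2 (leaving a 1×(n-2) strip), so C(n) = C(n-1) + C(n-2) (order-2 linear recurrence).
For 0 ≤ i < 2 only unit tiles fit, so C(i) = 1.
Iterating the recurrence: C(2) = 2, C(3) = 3, C(4) = 5, C(5) = 8, C(6) = 13, C(7) = 21, C(8) = 34, C(9) = 55, C(10) = 89, C(11) = 144.

C(n) = C(n-1) + C(n-2), with C(i) = 1 for 0 ≤ i < 2; C(11) = 144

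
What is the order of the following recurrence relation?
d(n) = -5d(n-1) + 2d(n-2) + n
The order is the largest lag k for which d(n-k) appears. Here the deepest term is d(n-2) (the n term is non-homogeneous and does not affect the order), so the order is 2.

Order 2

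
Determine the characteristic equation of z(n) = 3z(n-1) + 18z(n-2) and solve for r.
Substitute z(n) = rⁿ and divide through by rⁿ⁻²: r² - 3r - 18 = 0
Factor: (r + 3)(r - 6) = 0, so r = -3, 6.
General solution: z(n) = A·(-3)ⁿ + B·6ⁿ

Characteristic: r² - 3r - 18 = 0, Roots: r = -3, 6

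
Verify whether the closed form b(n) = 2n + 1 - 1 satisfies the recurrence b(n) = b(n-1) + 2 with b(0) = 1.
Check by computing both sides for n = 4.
From the recurrence with b(0) = 1:
  b(0) = 1, b(1) = 3, b(2) = 5, b(3) = 7, b(4) = 9
  so the recurrence gives b(4) = 9.
From the proposed closed form b(n) = 2n + 1 - 1:
  b(4) = 8.
The recurrence gives 9 but the closed form gives 8, so the closed form does not satisfy the recurrence.

No, the closed form is incorrect.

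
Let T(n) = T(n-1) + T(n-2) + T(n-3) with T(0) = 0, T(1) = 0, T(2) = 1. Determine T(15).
Computing the sequence terms:
0, 0, 1, 1, 2, 4, 7, 13, 24, 44, 81, 149, 274, 504, 927, 1705

1705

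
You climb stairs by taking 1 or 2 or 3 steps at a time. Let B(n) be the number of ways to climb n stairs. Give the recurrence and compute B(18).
Condition on the size of the last step (1 to 3): before it there were n-1, …, n-3 stairs climbed, and these cases are disjoint, so B(n) = B(n-1) + B(n-2) + B(n-3) (order-3 linear recurrence).
Initial conditions by direct count (compositions of i into parts ≤ 3): B(1) = 1; B(2) = 2; B(3) = 4.
Iterating the recurrence: B(4) = 7, B(5) = 13, B(6) = 24, B(7) = 44, B(8) = 81, B(9) = 149, B(10) = 274, B(11) = 504, B(12) = 927, B(13) = 1705, B(14) = 3136, B(15) = 5768, B(16) = 10609, B(17) = 19513, B(18) = 35890.

B(n) = B(n-1) + B(n-2) + B(n-3), B(1) = 1, B(2) = 2, B(3) = 4; B(18) = 35890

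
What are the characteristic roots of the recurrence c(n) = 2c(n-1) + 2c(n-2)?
Substitute c(n) = rⁿ and divide through by rⁿ⁻²: r² - 2r - 2 = 0
Discriminant: 2² + 4·2 = 12, not a perfect square, so by the quadratic formula r = (2 ± √12)/2.
General solution: c(n) = A·r₁ⁿ + B·r₂ⁿ where r₁,r₂ = (2 ± √12)/2

Characteristic: r² - 2r - 2 = 0, Roots: r = (2 ± √12)/2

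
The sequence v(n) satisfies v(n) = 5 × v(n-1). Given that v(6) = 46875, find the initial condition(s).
In general v(n) = 5ⁿ · v(0). At n = 6: v(0) = v(6) / 5^6 = 46875 / 15625 = 3.

v(0) = 3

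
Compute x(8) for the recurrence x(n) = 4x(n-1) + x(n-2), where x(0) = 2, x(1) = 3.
Computing the sequence terms:
2, 3, 14, 59, 250, 1059, 4486, 19003, 80498

80498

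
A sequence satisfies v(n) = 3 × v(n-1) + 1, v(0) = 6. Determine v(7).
Computing step by step:
v(0) = 6
v(1) = 3 × 6 + 1 = 19
v(2) = 3 × 19 + 1 = 58
v(3) = 3 × 58 + 1 = 175
v(4) = 3 × 175 + 1 = 526
v(5) = 3 × 526 + 1 = 1579
v(6) = 3 × 1579 + 1 = 4738
v(7) = 3 × 4738 + 1 = 14215

14215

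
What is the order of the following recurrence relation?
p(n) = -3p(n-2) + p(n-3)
The order is the largest lag k for which p(n-k) appears. Here the deepest term is p(n-3), so the order is 3.

Order 3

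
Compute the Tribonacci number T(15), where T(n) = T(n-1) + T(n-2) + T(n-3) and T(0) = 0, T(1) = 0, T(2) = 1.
Computing the sequence terms:
0, 0, 1, 1, 2, 4, 7, 13, 24, 44, 81, 149, 274, 504, 927, 1705

1705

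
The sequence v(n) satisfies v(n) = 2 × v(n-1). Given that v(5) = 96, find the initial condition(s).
In general v(n) = 2ⁿ · v(0). At n = 5: v(0) = v(5) / 2^5 = 96 / 32 = 3.

v(0) = 3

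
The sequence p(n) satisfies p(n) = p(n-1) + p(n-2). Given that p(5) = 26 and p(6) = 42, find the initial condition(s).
Work backwards using p(k) = p(k+2) - p(k+1):
p(4) = p(6) - p(5) = 42 - 26 = 16
p(3) = p(5) - p(4) = 26 - 16 = 10
p(2) = p(4) - p(3) = 16 - 10 = 6
p(1) = p(3) - p(2) = 10 - 6 = 4
p(0) = p(2) - p(1) = 6 - 4 = 2

p(0) = 2, p(1) = 4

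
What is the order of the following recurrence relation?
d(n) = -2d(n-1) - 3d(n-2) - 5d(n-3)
The order is the largest lag k for which d(n-k) appears. Here the deepest term is d(n-3), so the order is 3.

Order 3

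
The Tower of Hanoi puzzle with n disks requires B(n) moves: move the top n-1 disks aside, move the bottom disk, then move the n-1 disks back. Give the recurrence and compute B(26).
Moving n disks = move the top n-1 disks aside (B(n-1) moves) + move the largest disk (1 move) + move the n-1 disks back on top (B(n-1) moves), so B(n) = 2B(n-1) + 1, with B(1) = 1 (a single disk takes one move).
First terms: 1, 3, 7, 15, 31, 63, … — each is one less than a power of 2. Indeed B(n) + 1 = 2(B(n-1) + 1) with B(1) + 1 = 2, so B(n) + 1 = 2ⁿ and B(n) = 2ⁿ - 1.
Hence B(26) = 2^26 - 1 = 67108864 - 1 = 67108863.

B(n) = 2B(n-1) + 1, B(1) = 1; B(26) = 67108863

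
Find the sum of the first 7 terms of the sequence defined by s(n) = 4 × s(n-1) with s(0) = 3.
Computing the sequence terms: 3, 12, 48, 192, 768, 3072, 12288
Adding these values together:

16383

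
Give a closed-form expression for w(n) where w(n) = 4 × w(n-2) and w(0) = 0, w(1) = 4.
Recurrence: w(n) = 4 × w(n-2), initial: w(0) = 0, w(1) = 4.
Characteristic equation: r² - 4 = 0, which factors as (r - 2)(r + 2) = 0, so r = 2, -2. General solution w(n) = A·2ⁿ + B·(-2)ⁿ. From w(0) = 0: A + B = 0. From w(1) = 4: 2A - 2B = 4. Solving gives A = 1, B = -1.

w(n) = 2ⁿ - (-2)ⁿ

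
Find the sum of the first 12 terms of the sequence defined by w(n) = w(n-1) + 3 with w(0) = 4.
Computing the sequence terms: 4, 7, 10, 13, 16, 19, 22, 25, 28, 31, 34, 37
Adding these values together:

246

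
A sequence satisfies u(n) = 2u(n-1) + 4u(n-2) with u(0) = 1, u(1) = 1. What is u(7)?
Computing the sequence terms:
1, 1, 6, 16, 56, 176, 576, 1856

1856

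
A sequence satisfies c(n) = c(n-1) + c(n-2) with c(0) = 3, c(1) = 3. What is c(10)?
Computing the sequence terms:
3, 3, 6, 9, 15, 24, 39, 63, 102, 165, 267

267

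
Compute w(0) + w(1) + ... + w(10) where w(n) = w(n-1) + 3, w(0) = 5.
Computing the sequence terms: 5, 8, 11, 14, 17, 20, 23, 26, 29, 32, 35
Adding these values together:

220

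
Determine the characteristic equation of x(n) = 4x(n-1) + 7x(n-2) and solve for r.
Substitute x(n) = rⁿ and divide through by rⁿ⁻²: r² - 4r - 7 = 0
Discriminant: 4² + 4·7 = 44, not a perfect square, so by the quadratic formula r = (4 ± √44)/2.
General solution: x(n) = A·r₁ⁿ + B·r₂ⁿ where r₁,r₂ = (4 ± √44)/2

Characteristic: r² - 4r - 7 = 0, Roots: r = (4 ± √44)/2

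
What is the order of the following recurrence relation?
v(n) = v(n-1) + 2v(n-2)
The order is the largest lag k for which v(n-k) appears. Here the deepest term is v(n-2), so the order is 2.

Order 2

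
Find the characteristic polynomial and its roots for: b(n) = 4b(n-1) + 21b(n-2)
Substitute b(n) = rⁿ and divide through by rⁿ⁻²: r² - 4r - 21 = 0
Factor: (r - 7)(r + 3) = 0, so r = 7, -3.
General solution: b(n) = A·7ⁿ + B·(-3)ⁿ

Characteristic: r² - 4r - 21 = 0, Roots: r = 7, -3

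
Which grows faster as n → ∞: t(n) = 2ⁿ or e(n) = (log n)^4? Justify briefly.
Comparing growth rates:
Growth-rate hierarchy: log n ≺ any polynomial ≺ any exponential cⁿ (c>1) ≺ n! ≺ nⁿ.
exponential base 2 dominates polylogarithmic (log n)^4 asymptotically.

t(n) grows faster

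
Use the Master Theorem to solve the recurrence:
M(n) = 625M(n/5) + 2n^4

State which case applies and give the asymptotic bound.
Master Theorem template: M(n) = a·M(n/b) + f(n).
Here: a=625, b=5, f(n)=2n^4
Compute log_b(a) = log_5(625) = 4.
f(n) = 2n^4 = Θ(n^4). Case 2: M(n) = Θ(n^4 log n).

Case 2: M(n) = Θ(n^4 log n)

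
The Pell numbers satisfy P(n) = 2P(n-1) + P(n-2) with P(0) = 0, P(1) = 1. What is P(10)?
Computing the sequence terms:
0, 1, 2, 5, 12, 29, 70, 169, 408, 985, 2378

2378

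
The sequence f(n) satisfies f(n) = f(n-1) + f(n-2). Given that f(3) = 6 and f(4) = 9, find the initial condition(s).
Work backwards using f(k) = f(k+2) - f(k+1):
f(2) = f(4) - f(3) = 9 - 6 = 3
f(1) = f(3) - f(2) = 6 - 3 = 3
f(0) = f(2) - f(1) = 3 - 3 = 0

f(0) = 0, f(1) = 3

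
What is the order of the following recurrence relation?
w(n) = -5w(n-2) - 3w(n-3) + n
The order is the largest lag k for which w(n-k) appears. Here the deepest term is w(n-3) (the n term is non-homogeneous and does not affect the order), so the order is 3.

Order 3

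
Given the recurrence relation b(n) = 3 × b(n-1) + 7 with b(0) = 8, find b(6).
Computing step by step:
b(0) = 8
b(1) = 3 × 8 + 7 = 31
b(2) = 3 × 31 + 7 = 100
b(3) = 3 × 100 + 7 = 307
b(4) = 3 × 307 + 7 = 928
b(5) = 3 × 928 + 7 = 2791
b(6) = 3 × 2791 + 7 = 8380

8380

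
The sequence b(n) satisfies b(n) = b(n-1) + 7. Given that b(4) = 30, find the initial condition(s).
b(4) = b(0) + 4·7, so b(0) = 30 - 28 = 2.

b(0) = 2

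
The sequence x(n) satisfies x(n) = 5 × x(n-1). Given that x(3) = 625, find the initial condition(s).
In general x(n) = 5ⁿ · x(0). At n = 3: x(0) = x(3) / 5^3 = 625 / 125 = 5.

x(0) = 5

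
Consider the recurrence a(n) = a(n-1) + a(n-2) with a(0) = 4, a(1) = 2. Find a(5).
Computing the sequence terms:
4, 2, 6, 8, 14, 22

22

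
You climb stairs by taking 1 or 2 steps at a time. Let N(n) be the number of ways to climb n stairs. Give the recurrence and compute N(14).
Condition on the size of the last step (1 to 2): before it there were n-1, …, n-2 stairs climbed, and these cases are disjoint, so N(n) = N(n-1) + N(n-2) (Fibonacci-type sequence).
Initial conditions by direct count (compositions of i into parts ≤ 2): N(1) = 1; N(2) = 2.
Iterating the recurrence: N(3) = 3, N(4) = 5, N(5) = 8, N(6) = 13, N(7) = 21, N(8) = 34, N(9) = 55, N(10) = 89, N(11) = 144, N(12) = 233, N(13) = 377, N(14) = 610.

N(n) = N(n-1) + N(n-2), N(1) = 1, N(2) = 2; N(14) = 610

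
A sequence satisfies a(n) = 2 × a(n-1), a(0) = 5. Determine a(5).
Computing step by step:
a(0) = 5
a(1) = 2 × 5 = 10
a(2) = 2 × 10 = 20
a(3) = 2 × 20 = 40
a(4) = 2 × 40 = 80
a(5) = 2 × 80 = 160

160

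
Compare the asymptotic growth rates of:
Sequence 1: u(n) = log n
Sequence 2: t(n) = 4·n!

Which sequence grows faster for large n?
Comparing growth rates:
Growth-rate hierarchy: log n ≺ any polynomial ≺ any exponential cⁿ (c>1) ≺ n! ≺ nⁿ.
factorial dominates logarithmic asymptotically.

t(n) grows faster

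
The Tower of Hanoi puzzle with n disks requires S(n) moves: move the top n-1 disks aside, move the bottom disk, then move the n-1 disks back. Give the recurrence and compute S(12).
Moving n disks = move the top n-1 disks aside (S(n-1) moves) + move the largest disk (1 move) + move the n-1 disks back on top (S(n-1) moves), so S(n) = 2S(n-1) + 1, with S(1) = 1 (a single disk takes one move).
First terms: 1, 3, 7, 15, 31, 63, … — each is one less than a power of 2. Indeed S(n) + 1 = 2(S(n-1) + 1) with S(1) + 1 = 2, so S(n) + 1 = 2ⁿ and S(n) = 2ⁿ - 1.
Hence S(12) = 2^12 - 1 = 4096 - 1 = 4095.

S(n) = 2S(n-1) + 1, S(1) = 1; S(12) = 4095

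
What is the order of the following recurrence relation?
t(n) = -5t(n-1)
The order is the largest lag k for which t(n-k) appears. Here the deepest term is t(n-1), so the order is 1.

Order 1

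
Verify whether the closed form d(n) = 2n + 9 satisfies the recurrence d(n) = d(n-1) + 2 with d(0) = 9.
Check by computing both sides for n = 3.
From the recurrence with d(0) = 9:
  d(0) = 9, d(1) = 11, d(2) = 13, d(3) = 15
  so the recurrence gives d(3) = 15.
From the proposed closed form d(n) = 2n + 9:
  d(3) = 15.
Both sides give 15 at n = 3, and the initial condition(s) match, so the closed form is consistent.

Yes, the closed form is correct.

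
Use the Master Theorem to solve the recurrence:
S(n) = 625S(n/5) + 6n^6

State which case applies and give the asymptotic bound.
Master Theorem template: S(n) = a·S(n/b) + f(n).
Here: a=625, b=5, f(n)=6n^6
Compute log_b(a) = log_5(625) = 4.
f(n) = 6n^6 = Ω(n^(4+ε)) with ε = 2, and the regularity condition holds (a·f(n/b) = (a/b^6)·f(n) with a/b^6 = 5^-2 < 1). Case 3: S(n) = Θ(f(n)) = Θ(n^6).

Case 3: S(n) = Θ(n^6)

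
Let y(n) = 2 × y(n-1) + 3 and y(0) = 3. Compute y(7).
Computing step by step:
y(0) = 3
y(1) = 2 × 3 + 3 = 9
y(2) = 2 × 9 + 3 = 21
y(3) = 2 × 21 + 3 = 45
y(4) = 2 × 45 + 3 = 93
y(5) = 2 × 93 + 3 = 189
y(6) = 2 × 189 + 3 = 381
y(7) = 2 × 381 + 3 = 765

765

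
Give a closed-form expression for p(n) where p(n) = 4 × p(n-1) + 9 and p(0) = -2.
Recurrence: p(n) = 4 × p(n-1) + 9, initial: p(0) = -2.
Try p(n) = A·4ⁿ + C. Substituting: A·4ⁿ + C = 4(A·4ⁿ⁻¹ + C) + 9 = A·4ⁿ + 4C + 9, so C = 4C + 9, giving C = -3. Then p(0) = A - 3 = -2 gives A = 1.

p(n) = 4ⁿ - 3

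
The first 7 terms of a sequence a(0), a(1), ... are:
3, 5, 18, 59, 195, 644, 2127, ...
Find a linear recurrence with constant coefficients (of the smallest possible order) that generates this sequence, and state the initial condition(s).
Look for the lowest-order linear relation among consecutive terms.
Observation: a(n) - 3·a(n-1) - (1)·a(n-2) = 0 holds for the shown terms, and no order-1 relation a(n) = α·a(n-1) + β fits.
Check at n=3: 3·18 + (1)·5 = 59. ✓

a(n) = 3a(n-1) + a(n-2), a(0) = 3, a(1) = 5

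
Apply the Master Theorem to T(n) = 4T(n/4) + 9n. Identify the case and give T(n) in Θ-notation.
Master Theorem template: T(n) = a·T(n/b) + f(n).
Here: a=4, b=4, f(n)=9n
Compute log_b(a) = log_4(4) = 1.
f(n) = 9n = Θ(n). Case 2: T(n) = Θ(n log n).

Case 2: T(n) = Θ(n log n)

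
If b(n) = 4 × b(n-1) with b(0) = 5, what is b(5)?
Computing step by step:
b(0) = 5
b(1) = 4 × 5 = 20
b(2) = 4 × 20 = 80
b(3) = 4 × 80 = 320
b(4) = 4 × 320 = 1280
b(5) = 4 × 1280 = 5120

5120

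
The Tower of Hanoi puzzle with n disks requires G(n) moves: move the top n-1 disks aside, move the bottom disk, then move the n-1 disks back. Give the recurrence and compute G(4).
Moving n disks = move the top n-1 disks aside (G(n-1) moves) + move the largest disk (1 move) + move the n-1 disks back on top (G(n-1) moves), so G(n) = 2G(n-1) + 1, with G(1) = 1 (a single disk takes one move).
First terms: 1, 3, 7, 15, … — each is one less than a power of 2. Indeed G(n) + 1 = 2(G(n-1) + 1) with G(1) + 1 = 2, so G(n) + 1 = 2ⁿ and G(n) = 2ⁿ - 1.
Hence G(4) = 2^4 - 1 = 16 - 1 = 15.

G(n) = 2G(n-1) + 1, G(1) = 1; G(4) = 15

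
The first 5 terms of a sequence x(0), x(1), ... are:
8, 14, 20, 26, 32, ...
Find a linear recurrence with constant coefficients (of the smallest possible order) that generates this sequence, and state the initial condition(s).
Look for the lowest-order linear relation among consecutive terms.
Observation: consecutive differences are constant (= 6).
Check at n=2: 1·14 + 6 = 20. ✓

x(n) = x(n-1) + 6, x(0) = 8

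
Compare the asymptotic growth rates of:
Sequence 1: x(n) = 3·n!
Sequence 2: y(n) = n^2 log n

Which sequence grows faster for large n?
Comparing growth rates:
Growth-rate hierarchy: log n ≺ any polynomial ≺ any exponential cⁿ (c>1) ≺ n! ≺ nⁿ.
factorial dominates polynomial degree 2 (with log factor) asymptotically.

x(n) grows faster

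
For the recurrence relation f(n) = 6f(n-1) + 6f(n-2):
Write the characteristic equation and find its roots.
Substitute f(n) = rⁿ and divide through by rⁿ⁻²: r² - 6r - 6 = 0
Discriminant: 6² + 4·6 = 60, not a perfect square, so by the quadratic formula r = (6 ± √60)/2.
General solution: f(n) = A·r₁ⁿ + B·r₂ⁿ where r₁,r₂ = (6 ± √60)/2

Characteristic: r² - 6r - 6 = 0, Roots: r = (6 ± √60)/2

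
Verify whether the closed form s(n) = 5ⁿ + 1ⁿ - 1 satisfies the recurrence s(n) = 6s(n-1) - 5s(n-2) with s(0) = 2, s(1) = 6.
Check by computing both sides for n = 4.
From the recurrence with s(0) = 2, s(1) = 6:
  s(0) = 2, s(1) = 6, s(2) = 26, s(3) = 126, s(4) = 626
  so the recurrence gives s(4) = 626.
From the proposed closed form s(n) = 5ⁿ + 1ⁿ - 1:
  s(4) = 625.
The recurrence gives 626 but the closed form gives 625, so the closed form does not satisfy the recurrence.

No, the closed form is incorrect.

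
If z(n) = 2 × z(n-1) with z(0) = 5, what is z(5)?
Computing step by step:
z(0) = 5
z(1) = 2 × 5 = 10
z(2) = 2 × 10 = 20
z(3) = 2 × 20 = 40
z(4) = 2 × 40 = 80
z(5) = 2 × 80 = 160

160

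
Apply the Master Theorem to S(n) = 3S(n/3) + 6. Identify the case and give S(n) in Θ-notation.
Master Theorem template: S(n) = a·S(n/b) + f(n).
Here: a=3, b=3, f(n)=6
Compute log_b(a) = log_3(3) = 1.
f(n) = 6 = O(n^(1-ε)) with ε = 1. Case 1: S(n) = Θ(n^log_b(a)) = Θ(n).

Case 1: S(n) = Θ(n)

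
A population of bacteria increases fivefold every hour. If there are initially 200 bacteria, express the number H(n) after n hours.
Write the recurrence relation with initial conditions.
Each hour multiplies the count by 5, so the count after n hours depends only on the count after n-1 hours: H(n) = 5 × H(n-1). The starting count gives H(0) = 200.
Unrolling n times gives the closed form H(n) = 200 × 5ⁿ.

H(n) = 5 × H(n-1), H(0) = 200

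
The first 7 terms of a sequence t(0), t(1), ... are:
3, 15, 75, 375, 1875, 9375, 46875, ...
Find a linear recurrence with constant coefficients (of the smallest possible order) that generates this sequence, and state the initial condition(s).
Look for the lowest-order linear relation among consecutive terms.
Observation: each term is 5× the previous.
Check at n=2: 5·15 = 75. ✓

t(n) = 5 × t(n-1), t(0) = 3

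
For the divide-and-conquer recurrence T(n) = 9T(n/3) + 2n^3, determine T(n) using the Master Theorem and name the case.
Master Theorem template: T(n) = a·T(n/b) + f(n).
Here: a=9, b=3, f(n)=2n^3
Compute log_b(a) = log_3(9) = 2.
f(n) = 2n^3 = Ω(n^(2+ε)) with ε = 1, and the regularity condition holds (a·f(n/b) = (a/b^3)·f(n) with a/b^3 = 3^-1 < 1). Case 3: T(n) = Θ(f(n)) = Θ(n^3).

Case 3: T(n) = Θ(n^3)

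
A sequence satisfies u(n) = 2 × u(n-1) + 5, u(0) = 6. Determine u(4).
Computing step by step:
u(0) = 6
u(1) = 2 × 6 + 5 = 17
u(2) = 2 × 17 + 5 = 39
u(3) = 2 × 39 + 5 = 83
u(4) = 2 × 83 + 5 = 171

171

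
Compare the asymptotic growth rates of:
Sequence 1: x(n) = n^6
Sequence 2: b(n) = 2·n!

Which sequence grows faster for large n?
Comparing growth rates:
Growth-rate hierarchy: log n ≺ any polynomial ≺ any exponential cⁿ (c>1) ≺ n! ≺ nⁿ.
factorial dominates polynomial degree 6 asymptotically.

b(n) grows faster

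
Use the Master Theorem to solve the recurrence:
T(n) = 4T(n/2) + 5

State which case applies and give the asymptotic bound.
Master Theorem template: T(n) = a·T(n/b) + f(n).
Here: a=4, b=2, f(n)=5
Compute log_b(a) = log_2(4) = 2.
f(n) = 5 = O(n^(2-ε)) with ε = 2. Case 1: T(n) = Θ(n^log_b(a)) = Θ(n^2).

Case 1: T(n) = Θ(n^2)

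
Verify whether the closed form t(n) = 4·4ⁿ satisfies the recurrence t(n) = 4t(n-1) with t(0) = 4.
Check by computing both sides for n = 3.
From the recurrence with t(0) = 4:
  t(0) = 4, t(1) = 16, t(2) = 64, t(3) = 256
  so the recurrence gives t(3) = 256.
From the proposed closed form t(n) = 4·4ⁿ:
  t(3) = 256.
Both sides give 256 at n = 3, and the initial condition(s) match, so the closed form is consistent.

Yes, the closed form is correct.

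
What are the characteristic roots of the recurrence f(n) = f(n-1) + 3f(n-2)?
Substitute f(n) = rⁿ and divide through by rⁿ⁻²: r² - r - 3 = 0
Discriminant: 1² + 4·3 = 13, not a perfect square, so by the quadratic formula r = (1 ± √13)/2.
General solution: f(n) = A·r₁ⁿ + B·r₂ⁿ where r₁,r₂ = (1 ± √13)/2

Characteristic: r² - r - 3 = 0, Roots: r = (1 ± √13)/2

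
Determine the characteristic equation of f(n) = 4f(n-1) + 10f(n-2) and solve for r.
Substitute f(n) = rⁿ and divide through by rⁿ⁻²: r² - 4r - 10 = 0
Discriminant: 4² + 4·10 = 56, not a perfect square, so by the quadratic formula r = (4 ± √56)/2.
General solution: f(n) = A·r₁ⁿ + B·r₂ⁿ where r₁,r₂ = (4 ± √56)/2

Characteristic: r² - 4r - 10 = 0, Roots: r = (4 ± √56)/2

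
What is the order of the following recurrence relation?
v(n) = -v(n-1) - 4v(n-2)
The order is the largest lag k for which v(n-k) appears. Here the deepest term is v(n-2), so the order is 2.

Order 2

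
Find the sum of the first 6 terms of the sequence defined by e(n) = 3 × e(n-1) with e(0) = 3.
Computing the sequence terms: 3, 9, 27, 81, 243, 729
Adding these values together:

1092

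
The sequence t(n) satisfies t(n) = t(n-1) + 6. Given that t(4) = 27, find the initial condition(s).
t(4) = t(0) + 4·6, so t(0) = 27 - 24 = 3.

t(0) = 3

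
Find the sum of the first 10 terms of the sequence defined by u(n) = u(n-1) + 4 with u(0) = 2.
Computing the sequence terms: 2, 6, 10, 14, 18, 22, 26, 30, 34, 38
Adding these values together:

200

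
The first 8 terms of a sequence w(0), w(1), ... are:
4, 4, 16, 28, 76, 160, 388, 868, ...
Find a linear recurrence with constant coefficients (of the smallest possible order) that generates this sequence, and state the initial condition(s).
Look for the lowest-order linear relation among consecutive terms.
Observation: w(n) - 1·w(n-1) - (3)·w(n-2) = 0 holds for the shown terms, and no order-1 relation w(n) = α·w(n-1) + β fits.
Check at n=3: 1·16 + (3)·4 = 28. ✓

w(n) = w(n-1) + 3w(n-2), w(0) = 4, w(1) = 4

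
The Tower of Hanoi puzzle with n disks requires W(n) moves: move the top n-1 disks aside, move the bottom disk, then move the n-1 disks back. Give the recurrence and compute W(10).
Moving n disks = move the top n-1 disks aside (W(n-1) moves) + move the largest disk (1 move) + move the n-1 disks back on top (W(n-1) moves), so W(n) = 2W(n-1) + 1, with W(1) = 1 (a single disk takes one move).
First terms: 1, 3, 7, 15, 31, 63, … — each is one less than a power of 2. Indeed W(n) + 1 = 2(W(n-1) + 1) with W(1) + 1 = 2, so W(n) + 1 = 2ⁿ and W(n) = 2ⁿ - 1.
Hence W(10) = 2^10 - 1 = 1024 - 1 = 1023.

W(n) = 2W(n-1) + 1, W(1) = 1; W(10) = 1023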